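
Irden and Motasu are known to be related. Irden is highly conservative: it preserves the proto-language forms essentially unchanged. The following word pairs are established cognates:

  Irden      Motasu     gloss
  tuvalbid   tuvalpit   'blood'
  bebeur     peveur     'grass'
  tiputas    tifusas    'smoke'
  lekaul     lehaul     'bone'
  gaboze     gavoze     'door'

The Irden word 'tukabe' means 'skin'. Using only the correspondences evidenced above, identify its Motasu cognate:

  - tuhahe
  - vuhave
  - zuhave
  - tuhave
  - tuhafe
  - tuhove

lekaul ~ lehaul — Irden k corresponds to Motasu h between vowels (before a back vowel).
bebeur ~ peveur — Irden b corresponds to Motasu v between vowels (before a front vowel).
Applying these to Irden 'tukabe':
  tukabe → tuhabe   (k→h between vowels (before a back vowel))
  tuhabe → tuhave   (b→v between vowels (before a front vowel))
So the Motasu cognate is 'tuhave'.

tuhave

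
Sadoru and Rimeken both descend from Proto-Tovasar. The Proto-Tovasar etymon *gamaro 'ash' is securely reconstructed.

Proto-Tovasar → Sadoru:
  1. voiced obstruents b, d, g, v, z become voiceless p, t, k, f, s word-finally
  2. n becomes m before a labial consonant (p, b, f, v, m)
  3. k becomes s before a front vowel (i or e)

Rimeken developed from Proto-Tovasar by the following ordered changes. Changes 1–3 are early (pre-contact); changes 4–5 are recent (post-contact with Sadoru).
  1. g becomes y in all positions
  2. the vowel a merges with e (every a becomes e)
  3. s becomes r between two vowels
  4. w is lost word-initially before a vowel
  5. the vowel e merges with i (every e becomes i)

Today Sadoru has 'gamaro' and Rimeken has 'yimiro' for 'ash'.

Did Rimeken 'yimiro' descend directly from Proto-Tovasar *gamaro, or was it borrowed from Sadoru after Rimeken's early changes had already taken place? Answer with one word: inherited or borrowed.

inherited

If inherited, *gamaro would pass through all of Rimeken's changes:
Rimeken: start from *gamaro.
  rule 1 (unconditioned shift): gamaro → yamaro
  rule 2 (vowel merger): yamaro → yemero
  rule 3: no change — yemero
  rule 4: no change — yemero
  rule 5 (vowel merger): yemero → yimiro
  ⇒ Rimeken yimiro
If borrowed from Sadoru 'gamaro' after the early changes, it would undergo only the recent ones:
  rule 4 (glide loss): no change (gamaro)
  rule 5 (vowel merger): no change (gamaro)
  ⇒ as a loan: gamaro
Rimeken 'yimiro' matches the inherited outcome exactly, so it is an inherited cognate, not a loan.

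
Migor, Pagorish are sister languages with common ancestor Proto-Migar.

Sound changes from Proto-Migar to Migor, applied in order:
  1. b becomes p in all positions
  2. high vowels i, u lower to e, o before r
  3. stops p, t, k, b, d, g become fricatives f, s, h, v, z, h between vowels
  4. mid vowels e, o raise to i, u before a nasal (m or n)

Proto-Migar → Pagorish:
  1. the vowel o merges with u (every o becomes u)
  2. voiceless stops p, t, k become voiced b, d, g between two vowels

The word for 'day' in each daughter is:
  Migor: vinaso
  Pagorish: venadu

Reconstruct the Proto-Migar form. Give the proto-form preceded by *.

Position 2: Migor has i, Pagorish has e. Pagorish preserves e here (none of its changes turn any other segment into e), so the proto-segment is *e.
Position 6: Migor has o, Pagorish has u. Taking the neighbouring segments as reconstructed: Migor o can only go back to *o; Pagorish u could go back to *o or *u — the one source consistent with every daughter is *o.
Continuing position by position gives *venato; check it forward:
Migor: *venato
  venato (rule 1 does not apply)
  venato (rule 2 does not apply)
  venato → venaso   [intervocalic lenition]
  venaso → vinaso   [pre-nasal raising]
  giving Migor vinaso.
Pagorish: start from *venato.
  rule 1 (vowel merger): venato → venatu
  rule 2 (intervocalic voicing): venatu → venadu
  ⇒ Pagorish venadu
*venato is the unique common source.

*venato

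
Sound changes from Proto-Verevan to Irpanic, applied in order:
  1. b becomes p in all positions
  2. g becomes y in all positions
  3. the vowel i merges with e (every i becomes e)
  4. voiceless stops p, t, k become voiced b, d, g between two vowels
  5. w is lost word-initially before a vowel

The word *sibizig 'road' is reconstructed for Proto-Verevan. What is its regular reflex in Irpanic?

sebezey

Irpanic: *sibizig
  sibizig → sipizig   [unconditioned shift]
  sipizig → sipiziy   [unconditioned shift]
  sipiziy → sepezey   [vowel merger]
  sepezey → sebezey   [intervocalic voicing]
  sebezey (rule 5 does not apply)
  giving Irpanic sebezey.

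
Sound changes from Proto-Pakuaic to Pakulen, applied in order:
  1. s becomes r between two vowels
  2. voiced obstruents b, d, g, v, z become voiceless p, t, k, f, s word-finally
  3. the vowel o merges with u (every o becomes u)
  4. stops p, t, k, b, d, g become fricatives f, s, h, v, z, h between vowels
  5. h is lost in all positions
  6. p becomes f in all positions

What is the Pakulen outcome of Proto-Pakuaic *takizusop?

taizuruf

Pakulen: *takizusop
  takizusop → takizurop   [rhotacism]
  takizurop (rule 2 does not apply)
  takizurop → takizurup   [vowel merger]
  takizurup → tahizurup   [intervocalic lenition]
  tahizurup → taizurup   [h-loss]
  taizurup → taizuruf   [unconditioned shift]
  giving Pakulen taizuruf.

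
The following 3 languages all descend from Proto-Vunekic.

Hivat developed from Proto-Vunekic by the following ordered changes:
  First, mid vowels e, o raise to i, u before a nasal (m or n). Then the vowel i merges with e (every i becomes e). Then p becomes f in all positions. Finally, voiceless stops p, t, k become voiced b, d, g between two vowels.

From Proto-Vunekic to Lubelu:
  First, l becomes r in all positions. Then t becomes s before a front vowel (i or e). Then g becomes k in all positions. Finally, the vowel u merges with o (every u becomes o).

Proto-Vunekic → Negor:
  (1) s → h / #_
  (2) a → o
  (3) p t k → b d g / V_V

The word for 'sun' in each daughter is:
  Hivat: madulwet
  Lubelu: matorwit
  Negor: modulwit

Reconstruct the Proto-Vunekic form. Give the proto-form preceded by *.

Position 4: Hivat has u, Lubelu has o, Negor has u. Negor preserves u here (none of its changes turn any other segment into u), so the proto-segment is *u.
Position 5: Hivat has l, Lubelu has r, Negor has l. Hivat preserves l here (none of its changes turn any other segment into l), so the proto-segment is *l.
Verify the candidate proto-form against each daughter:
Hivat: start from *matulwit.
  rule 1: no change — matulwit
  rule 2 (vowel merger): matulwit → matulwet
  rule 3: no change — matulwet
  rule 4 (intervocalic voicing): matulwet → madulwet
  ⇒ Hivat madulwet
Lubelu: *matulwit
  matulwit → maturwit   [unconditioned shift]
  maturwit (rule 2 does not apply)
  maturwit (rule 3 does not apply)
  maturwit → matorwit   [vowel merger]
  giving Lubelu matorwit.
Negor: *matulwit > motulwit > modulwit  (by vowel merger, intervocalic voicing)
*matulwit is the unique common source.

*matulwit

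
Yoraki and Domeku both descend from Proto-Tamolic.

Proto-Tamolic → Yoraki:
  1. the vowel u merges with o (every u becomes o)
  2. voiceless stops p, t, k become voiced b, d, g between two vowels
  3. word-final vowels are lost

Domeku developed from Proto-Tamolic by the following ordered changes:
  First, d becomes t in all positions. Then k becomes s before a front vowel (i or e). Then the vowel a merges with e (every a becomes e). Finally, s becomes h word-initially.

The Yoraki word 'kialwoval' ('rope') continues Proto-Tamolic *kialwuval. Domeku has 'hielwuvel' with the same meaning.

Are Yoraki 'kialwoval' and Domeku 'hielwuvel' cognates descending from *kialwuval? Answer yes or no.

yes

Derive the expected Domeku reflex of *kialwuval:
Domeku: *kialwuval > sialwuval > sielwuvel > hielwuvel  (by palatalisation, vowel merger, debuccalisation)
Domeku 'hielwuvel' matches the regular reflex exactly, so the pair is cognate.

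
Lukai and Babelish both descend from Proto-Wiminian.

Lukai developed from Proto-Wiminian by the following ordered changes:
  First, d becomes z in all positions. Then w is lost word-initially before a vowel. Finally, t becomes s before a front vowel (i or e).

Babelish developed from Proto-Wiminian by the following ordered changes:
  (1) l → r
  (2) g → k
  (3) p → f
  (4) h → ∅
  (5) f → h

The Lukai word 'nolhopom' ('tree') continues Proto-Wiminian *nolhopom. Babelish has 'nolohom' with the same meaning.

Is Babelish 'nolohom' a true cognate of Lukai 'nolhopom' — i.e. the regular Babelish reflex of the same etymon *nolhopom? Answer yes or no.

no

Derive the expected Babelish reflex of *nolhopom:
Babelish: *nolhopom
  nolhopom → norhopom   [unconditioned shift]
  norhopom (rule 2 does not apply)
  norhopom → norhofom   [unconditioned shift]
  norhofom → norofom   [h-loss]
  norofom → norohom   [unconditioned shift]
  giving Babelish norohom.
The regular Babelish reflex would be 'norohom', but the attested form is 'nolohom'. The correspondence is irregular, so they are not cognates (the Babelish form has a different source).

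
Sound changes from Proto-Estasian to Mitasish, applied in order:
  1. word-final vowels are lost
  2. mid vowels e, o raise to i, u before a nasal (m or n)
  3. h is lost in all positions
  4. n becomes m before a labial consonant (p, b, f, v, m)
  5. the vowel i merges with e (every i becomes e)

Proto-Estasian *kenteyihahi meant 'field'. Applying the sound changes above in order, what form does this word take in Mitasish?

Mitasish: *kenteyihahi
  kenteyihahi → kenteyihah   [apocope]
  kenteyihah → kinteyihah   [pre-nasal raising]
  kinteyihah → kinteyia   [h-loss]
  kinteyia (rule 4 does not apply)
  kinteyia → kenteyea   [vowel merger]
  giving Mitasish kenteyea.

kenteyea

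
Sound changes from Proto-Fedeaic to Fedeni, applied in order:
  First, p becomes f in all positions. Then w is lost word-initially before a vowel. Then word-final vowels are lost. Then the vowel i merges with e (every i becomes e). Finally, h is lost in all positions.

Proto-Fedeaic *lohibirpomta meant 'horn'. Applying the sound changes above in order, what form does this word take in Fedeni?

Fedeni: *lohibirpomta
  lohibirpomta → lohibirfomta   [unconditioned shift]
  lohibirfomta (rule 2 does not apply)
  lohibirfomta → lohibirfomt   [apocope]
  lohibirfomt → loheberfomt   [vowel merger]
  loheberfomt → loeberfomt   [h-loss]
  giving Fedeni loeberfomt.

loeberfomt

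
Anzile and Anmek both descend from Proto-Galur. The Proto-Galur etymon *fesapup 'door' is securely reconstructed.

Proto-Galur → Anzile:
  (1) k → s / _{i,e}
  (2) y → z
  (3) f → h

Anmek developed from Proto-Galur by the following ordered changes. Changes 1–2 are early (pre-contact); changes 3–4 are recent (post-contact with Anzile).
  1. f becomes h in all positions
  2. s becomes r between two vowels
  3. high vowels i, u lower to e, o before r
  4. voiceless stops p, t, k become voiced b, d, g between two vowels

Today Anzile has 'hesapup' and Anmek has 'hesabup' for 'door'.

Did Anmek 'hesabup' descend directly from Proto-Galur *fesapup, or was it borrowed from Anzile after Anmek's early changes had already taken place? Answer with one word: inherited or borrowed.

borrowed

If inherited, *fesapup would pass through all of Anmek's changes:
Anmek: *fesapup
  fesapup → hesapup   [unconditioned shift]
  hesapup → herapup   [rhotacism]
  herapup (rule 3 does not apply)
  herapup → herabup   [intervocalic voicing]
  giving Anmek herabup.
If borrowed from Anzile 'hesapup' after the early changes, it would undergo only the recent ones:
  rule 3 (pre-rhotic lowering): no change (hesapup)
  rule 4 (intervocalic voicing): hesapup → hesabup
  ⇒ as a loan: hesabup
Anmek 'hesabup' matches the loan outcome 'hesabup', not the inherited 'herabup' — it skipped the early Anmek changes, so it was borrowed from Anzile.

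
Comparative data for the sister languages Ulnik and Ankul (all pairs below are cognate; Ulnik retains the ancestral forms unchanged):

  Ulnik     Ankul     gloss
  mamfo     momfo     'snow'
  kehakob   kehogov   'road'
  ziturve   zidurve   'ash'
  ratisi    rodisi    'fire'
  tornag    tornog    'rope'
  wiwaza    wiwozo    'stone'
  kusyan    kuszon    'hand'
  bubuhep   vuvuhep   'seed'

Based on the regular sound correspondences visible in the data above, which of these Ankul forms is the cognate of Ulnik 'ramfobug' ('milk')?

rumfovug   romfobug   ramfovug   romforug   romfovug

romfovug

mamfo ~ momfo — Ulnik a corresponds to Ankul o after a consonant, before a nasal.
bubuhep ~ vuvuhep — Ulnik b corresponds to Ankul v between vowels (before a back vowel).
Applying these to Ulnik 'ramfobug':
  ramfobug → romfobug   (a→o after a consonant, before a nasal)
  romfobug → romfovug   (b→v between vowels (before a back vowel))
So the Ankul cognate is 'romfovug'.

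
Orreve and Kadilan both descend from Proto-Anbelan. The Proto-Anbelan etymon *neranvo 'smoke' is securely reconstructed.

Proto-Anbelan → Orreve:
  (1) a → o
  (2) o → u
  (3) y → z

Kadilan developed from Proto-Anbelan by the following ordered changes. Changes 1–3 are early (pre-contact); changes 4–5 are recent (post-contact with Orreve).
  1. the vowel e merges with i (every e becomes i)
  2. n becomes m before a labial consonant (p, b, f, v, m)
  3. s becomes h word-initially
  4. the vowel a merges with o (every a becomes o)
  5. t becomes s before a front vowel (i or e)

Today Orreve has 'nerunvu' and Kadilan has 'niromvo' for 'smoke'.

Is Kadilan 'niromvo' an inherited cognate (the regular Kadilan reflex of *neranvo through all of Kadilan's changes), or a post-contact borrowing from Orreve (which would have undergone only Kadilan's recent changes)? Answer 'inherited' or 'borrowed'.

If inherited, *neranvo would pass through all of Kadilan's changes:
Kadilan: start from *neranvo.
  rule 1 (vowel merger): neranvo → niranvo
  rule 2 (nasal place assimilation): niranvo → niramvo
  rule 3: no change — niramvo
  rule 4 (vowel merger): niramvo → niromvo
  rule 5: no change — niromvo
  ⇒ Kadilan niromvo
If borrowed from Orreve 'nerunvu' after the early changes, it would undergo only the recent ones:
  rule 4 (vowel merger): no change (nerunvu)
  rule 5 (palatalisation): no change (nerunvu)
  ⇒ as a loan: nerunvu
Kadilan 'niromvo' matches the inherited outcome exactly, so it is an inherited cognate, not a loan.

inherited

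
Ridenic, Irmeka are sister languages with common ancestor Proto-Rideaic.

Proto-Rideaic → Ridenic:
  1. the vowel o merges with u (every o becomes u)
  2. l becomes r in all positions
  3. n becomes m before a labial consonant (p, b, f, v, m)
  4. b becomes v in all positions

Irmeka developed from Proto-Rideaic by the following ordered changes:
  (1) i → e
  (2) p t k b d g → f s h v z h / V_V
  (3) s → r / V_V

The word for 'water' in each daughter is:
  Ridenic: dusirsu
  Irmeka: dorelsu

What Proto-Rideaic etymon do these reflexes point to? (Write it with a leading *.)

Position 4: Ridenic has i, Irmeka has e. Ridenic preserves i here (none of its changes turn any other segment into i), so the proto-segment is *i.
Position 5: Ridenic has r, Irmeka has l. Irmeka preserves l here (none of its changes turn any other segment into l), so the proto-segment is *l.
Verify the candidate proto-form against each daughter:
Ridenic: *dosilsu
  dosilsu → dusilsu   [vowel merger]
  dusilsu → dusirsu   [unconditioned shift]
  dusirsu (rule 3 does not apply)
  dusirsu (rule 4 does not apply)
  giving Ridenic dusirsu.
Irmeka: *dosilsu > doselsu > dorelsu  (by vowel merger, rhotacism)
*dosilsu is the unique common source.

*dosilsu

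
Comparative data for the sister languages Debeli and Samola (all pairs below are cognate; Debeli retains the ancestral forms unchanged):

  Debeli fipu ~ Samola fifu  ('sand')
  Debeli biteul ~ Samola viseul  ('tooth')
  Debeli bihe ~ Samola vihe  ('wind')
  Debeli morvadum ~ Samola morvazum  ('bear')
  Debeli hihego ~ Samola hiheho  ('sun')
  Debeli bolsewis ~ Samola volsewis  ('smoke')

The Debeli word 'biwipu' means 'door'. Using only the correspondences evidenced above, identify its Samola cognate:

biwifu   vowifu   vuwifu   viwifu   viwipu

biteul ~ viseul, bihe ~ vihe — Debeli b corresponds to Samola v word-initially before a front vowel.
fipu ~ fifu — Debeli p corresponds to Samola f between vowels (before a back vowel).
Applying these to Debeli 'biwipu':
  biwipu → viwipu   (b→v word-initially before a front vowel)
  viwipu → viwifu   (p→f between vowels (before a back vowel))
So the Samola cognate is 'viwifu'.

viwifu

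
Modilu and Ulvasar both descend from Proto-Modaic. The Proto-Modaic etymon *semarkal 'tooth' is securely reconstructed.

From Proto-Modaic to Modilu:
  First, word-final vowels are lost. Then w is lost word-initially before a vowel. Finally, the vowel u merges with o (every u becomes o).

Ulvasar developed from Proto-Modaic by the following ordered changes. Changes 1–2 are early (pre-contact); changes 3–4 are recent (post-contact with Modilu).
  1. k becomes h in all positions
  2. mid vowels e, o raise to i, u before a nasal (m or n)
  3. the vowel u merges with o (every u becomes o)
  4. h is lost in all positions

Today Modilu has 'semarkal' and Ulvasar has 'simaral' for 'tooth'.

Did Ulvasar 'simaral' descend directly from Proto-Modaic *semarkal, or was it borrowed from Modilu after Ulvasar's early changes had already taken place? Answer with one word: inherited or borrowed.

inherited

If inherited, *semarkal would pass through all of Ulvasar's changes:
Ulvasar: *semarkal > semarhal > simarhal > simaral  (by unconditioned shift, pre-nasal raising, h-loss)
If borrowed from Modilu 'semarkal' after the early changes, it would undergo only the recent ones:
  rule 3 (vowel merger): no change (semarkal)
  rule 4 (h-loss): no change (semarkal)
  ⇒ as a loan: semarkal
Ulvasar 'simaral' matches the inherited outcome exactly, so it is an inherited cognate, not a loan.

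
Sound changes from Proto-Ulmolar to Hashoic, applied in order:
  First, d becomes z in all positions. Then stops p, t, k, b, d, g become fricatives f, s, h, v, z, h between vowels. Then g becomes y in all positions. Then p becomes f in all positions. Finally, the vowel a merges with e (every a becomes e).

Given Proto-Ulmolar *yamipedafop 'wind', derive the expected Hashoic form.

yemifezefof

Hashoic: *yamipedafop > yamipezafop > yamifezafop > yamifezafof > yemifezefof  (by unconditioned shift, intervocalic lenition, unconditioned shift, vowel merger)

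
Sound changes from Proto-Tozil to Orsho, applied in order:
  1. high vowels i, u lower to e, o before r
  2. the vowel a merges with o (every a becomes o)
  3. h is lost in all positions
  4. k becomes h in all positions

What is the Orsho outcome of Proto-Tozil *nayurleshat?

noyorlesot

Orsho: *nayurleshat
  nayurleshat → nayorleshat   [pre-rhotic lowering]
  nayorleshat → noyorleshot   [vowel merger]
  noyorleshot → noyorlesot   [h-loss]
  noyorlesot (rule 4 does not apply)
  giving Orsho noyorlesot.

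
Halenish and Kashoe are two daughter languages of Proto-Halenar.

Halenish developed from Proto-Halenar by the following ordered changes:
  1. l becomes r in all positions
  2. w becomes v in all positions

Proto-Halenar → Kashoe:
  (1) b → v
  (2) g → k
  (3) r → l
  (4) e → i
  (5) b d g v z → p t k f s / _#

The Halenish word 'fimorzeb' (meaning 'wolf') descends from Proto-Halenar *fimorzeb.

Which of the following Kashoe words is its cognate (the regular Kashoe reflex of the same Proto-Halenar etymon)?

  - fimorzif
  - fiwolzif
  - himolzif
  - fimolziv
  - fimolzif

Kashoe: *fimorzeb > fimorzev > fimolzev > fimolziv > fimolzif  (by unconditioned shift, unconditioned shift, vowel merger, final devoicing)

fimolzif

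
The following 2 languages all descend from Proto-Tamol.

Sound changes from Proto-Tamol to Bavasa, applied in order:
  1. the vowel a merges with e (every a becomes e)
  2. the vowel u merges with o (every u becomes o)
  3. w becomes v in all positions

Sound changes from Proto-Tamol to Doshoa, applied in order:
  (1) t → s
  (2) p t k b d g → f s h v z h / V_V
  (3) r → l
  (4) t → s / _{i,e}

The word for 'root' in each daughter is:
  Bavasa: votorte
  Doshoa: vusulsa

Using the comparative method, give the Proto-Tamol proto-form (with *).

*vuturta

Position 5: Bavasa has r, Doshoa has l. Bavasa preserves r here (none of its changes turn any other segment into r), so the proto-segment is *r.
Position 2: Bavasa has o, Doshoa has u. Doshoa preserves u here (none of its changes turn any other segment into u), so the proto-segment is *u.
Position 4: Bavasa has o, Doshoa has u. Doshoa preserves u here (none of its changes turn any other segment into u), so the proto-segment is *u.
Verify the candidate proto-form against each daughter:
Bavasa: start from *vuturta.
  rule 1 (vowel merger): vuturta → vuturte
  rule 2 (vowel merger): vuturte → votorte
  rule 3: no change — votorte
  ⇒ Bavasa votorte
Doshoa: *vuturta > vusursa > vusulsa  (by unconditioned shift, unconditioned shift)
No other proto-form is consistent with every reflex, so the reconstruction is *vuturta.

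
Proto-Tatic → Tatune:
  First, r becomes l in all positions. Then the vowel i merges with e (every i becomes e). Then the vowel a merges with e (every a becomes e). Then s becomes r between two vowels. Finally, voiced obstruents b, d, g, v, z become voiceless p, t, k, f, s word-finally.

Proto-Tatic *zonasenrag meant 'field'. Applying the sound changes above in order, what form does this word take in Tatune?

Tatune: *zonasenrag > zonasenlag > zonesenleg > zonerenleg > zonerenlek  (by unconditioned shift, vowel merger, rhotacism, final devoicing)

zonerenlek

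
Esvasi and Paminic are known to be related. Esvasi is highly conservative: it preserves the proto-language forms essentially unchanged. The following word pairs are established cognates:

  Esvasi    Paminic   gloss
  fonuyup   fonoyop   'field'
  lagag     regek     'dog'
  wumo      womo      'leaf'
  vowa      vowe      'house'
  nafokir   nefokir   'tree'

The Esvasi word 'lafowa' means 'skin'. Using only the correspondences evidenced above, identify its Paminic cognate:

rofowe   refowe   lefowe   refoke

refowe

lagag ~ regek — Esvasi l corresponds to Paminic r word-initially before a back vowel.
nafokir ~ nefokir — Esvasi a corresponds to Paminic e after a consonant, before a labial obstruent.
vowa ~ vowe — Esvasi a corresponds to Paminic e word-finally.
Applying these to Esvasi 'lafowa':
  lafowa → rafowa   (l→r word-initially before a back vowel)
  rafowa → refowa   (a→e after a consonant, before a labial obstruent)
  refowa → refowe   (a→e word-finally)
So the Paminic cognate is 'refowe'.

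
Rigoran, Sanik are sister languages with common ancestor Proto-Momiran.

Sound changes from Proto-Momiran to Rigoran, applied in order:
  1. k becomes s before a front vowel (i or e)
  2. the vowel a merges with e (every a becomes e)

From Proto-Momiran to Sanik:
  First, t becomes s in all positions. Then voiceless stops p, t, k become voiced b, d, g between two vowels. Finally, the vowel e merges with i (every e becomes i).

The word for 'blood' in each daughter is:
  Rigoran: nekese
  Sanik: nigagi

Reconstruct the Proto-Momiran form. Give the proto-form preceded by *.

*nekake

Position 4: Rigoran has e, Sanik has a. Sanik preserves a here (none of its changes turn any other segment into a), so the proto-segment is *a.
Position 6: Rigoran has e, Sanik has i. Taking the neighbouring segments as reconstructed: Rigoran e can only go back to *e; Sanik i could go back to *e or *i — the one source consistent with every daughter is *e.
Verify the candidate proto-form against each daughter:
Rigoran: *nekake
  nekake → nekase   [palatalisation]
  nekase → nekese   [vowel merger]
  giving Rigoran nekese.
Sanik: start from *nekake.
  rule 1: no change — nekake
  rule 2 (intervocalic voicing): nekake → negage
  rule 3 (vowel merger): negage → nigagi
  ⇒ Sanik nigagi
No other proto-form is consistent with every reflex, so the reconstruction is *nekake.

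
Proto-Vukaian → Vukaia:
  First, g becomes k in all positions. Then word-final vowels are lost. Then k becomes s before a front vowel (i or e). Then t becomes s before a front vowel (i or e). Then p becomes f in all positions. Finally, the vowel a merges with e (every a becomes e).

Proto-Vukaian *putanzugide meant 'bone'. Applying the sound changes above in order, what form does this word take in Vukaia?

futenzusid

Vukaia: *putanzugide > putanzukide > putanzukid > putanzusid > futanzusid > futenzusid  (by unconditioned shift, apocope, palatalisation, unconditioned shift, vowel merger)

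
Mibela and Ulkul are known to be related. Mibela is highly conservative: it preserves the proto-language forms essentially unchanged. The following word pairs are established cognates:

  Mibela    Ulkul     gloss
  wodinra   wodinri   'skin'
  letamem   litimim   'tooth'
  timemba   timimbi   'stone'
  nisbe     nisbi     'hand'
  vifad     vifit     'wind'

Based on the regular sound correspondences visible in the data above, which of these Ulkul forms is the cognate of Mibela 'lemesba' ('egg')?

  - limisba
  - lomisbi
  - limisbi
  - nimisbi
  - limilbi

letamem ~ litimim, timemba ~ timimbi — Mibela e corresponds to Ulkul i after a consonant, before a nasal.
letamem ~ litimim — Mibela e corresponds to Ulkul i after a consonant, before a consonant other than r, m, n, p, b, f, v.
wodinra ~ wodinri, timemba ~ timimbi — Mibela a corresponds to Ulkul i word-finally.
Applying these to Mibela 'lemesba':
  lemesba → limesba   (e→i after a consonant, before a nasal)
  limesba → limisba   (e→i after a consonant, before a consonant other than r, m, n, p, b, f, v)
  limisba → limisbi   (a→i word-finally)
So the Ulkul cognate is 'limisbi'.

limisbi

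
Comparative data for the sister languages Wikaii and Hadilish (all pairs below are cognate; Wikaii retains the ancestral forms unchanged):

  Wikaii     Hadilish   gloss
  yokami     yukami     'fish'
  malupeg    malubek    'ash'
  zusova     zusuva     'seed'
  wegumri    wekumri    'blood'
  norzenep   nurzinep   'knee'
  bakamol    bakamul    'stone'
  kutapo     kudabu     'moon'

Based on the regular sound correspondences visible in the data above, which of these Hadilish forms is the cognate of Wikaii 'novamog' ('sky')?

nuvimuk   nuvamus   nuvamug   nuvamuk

nuvamuk

zusova ~ zusuva — Wikaii o corresponds to Hadilish u after a consonant, before a labial obstruent.
yokami ~ yukami, bakamol ~ bakamul — Wikaii o corresponds to Hadilish u after a consonant, before a consonant other than r, m, n, p, b, f, v.
malupeg ~ malubek — Wikaii g corresponds to Hadilish k word-finally.
Applying these to Wikaii 'novamog':
  novamog → nuvamog   (o→u after a consonant, before a labial obstruent)
  nuvamog → nuvamug   (o→u after a consonant, before a consonant other than r, m, n, p, b, f, v)
  nuvamug → nuvamuk   (g→k word-finally)
So the Hadilish cognate is 'nuvamuk'.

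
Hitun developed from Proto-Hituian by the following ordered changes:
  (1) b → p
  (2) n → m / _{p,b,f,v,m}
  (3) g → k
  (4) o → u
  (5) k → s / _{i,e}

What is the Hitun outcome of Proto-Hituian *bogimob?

pusimup

Hitun: *bogimob > pogimop > pokimop > pukimup > pusimup  (by unconditioned shift, unconditioned shift, vowel merger, palatalisation)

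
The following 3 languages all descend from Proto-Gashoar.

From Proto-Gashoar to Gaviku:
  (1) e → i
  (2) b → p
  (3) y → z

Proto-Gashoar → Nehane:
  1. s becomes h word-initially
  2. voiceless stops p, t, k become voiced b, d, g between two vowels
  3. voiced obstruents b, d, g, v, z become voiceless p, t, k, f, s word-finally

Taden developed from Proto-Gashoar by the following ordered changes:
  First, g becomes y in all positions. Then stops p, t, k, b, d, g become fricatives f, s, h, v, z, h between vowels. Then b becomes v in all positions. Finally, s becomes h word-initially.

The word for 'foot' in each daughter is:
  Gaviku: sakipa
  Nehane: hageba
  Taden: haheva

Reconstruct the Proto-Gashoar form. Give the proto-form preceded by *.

Position 1: Gaviku has s, Nehane has h, Taden has h. Gaviku preserves s here (none of its changes turn any other segment into s), so the proto-segment is *s.
Position 5: Gaviku has p, Nehane has b, Taden has v. Taking the neighbouring segments as reconstructed: Gaviku p could go back to *p or *b; Nehane b could go back to *p or *b; Taden v could go back to *b or *v — the one source consistent with every daughter is *b.
Position 4: Gaviku has i, Nehane has e, Taden has e. Nehane preserves e here (none of its changes turn any other segment into e), so the proto-segment is *e.
Continuing position by position gives *sakeba; check it forward:
Gaviku: *sakeba
  sakeba → sakiba   [vowel merger]
  sakiba → sakipa   [unconditioned shift]
  sakipa (rule 3 does not apply)
  giving Gaviku sakipa.
Nehane: start from *sakeba.
  rule 1 (debuccalisation): sakeba → hakeba
  rule 2 (intervocalic voicing): hakeba → hageba
  rule 3: no change — hageba
  ⇒ Nehane hageba
Taden: *sakeba > saheva > haheva  (by intervocalic lenition, debuccalisation)
*sakeba is the unique common source.

*sakeba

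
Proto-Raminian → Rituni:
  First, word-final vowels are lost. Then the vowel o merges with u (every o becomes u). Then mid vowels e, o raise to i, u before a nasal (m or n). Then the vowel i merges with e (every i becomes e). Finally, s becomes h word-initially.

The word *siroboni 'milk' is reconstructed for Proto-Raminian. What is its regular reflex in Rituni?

Rituni: *siroboni > sirobon > sirubun > serubun > herubun  (by apocope, vowel merger, vowel merger, debuccalisation)

herubun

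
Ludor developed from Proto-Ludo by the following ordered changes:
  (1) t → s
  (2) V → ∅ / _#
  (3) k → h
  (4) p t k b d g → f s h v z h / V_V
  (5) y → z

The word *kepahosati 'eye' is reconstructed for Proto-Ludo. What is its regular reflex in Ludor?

hefahosas

Ludor: start from *kepahosati.
  rule 1 (unconditioned shift): kepahosati → kepahosasi
  rule 2 (apocope): kepahosasi → kepahosas
  rule 3 (unconditioned shift): kepahosas → hepahosas
  rule 4 (intervocalic lenition): hepahosas → hefahosas
  rule 5: no change — hefahosas
  ⇒ Ludor hefahosas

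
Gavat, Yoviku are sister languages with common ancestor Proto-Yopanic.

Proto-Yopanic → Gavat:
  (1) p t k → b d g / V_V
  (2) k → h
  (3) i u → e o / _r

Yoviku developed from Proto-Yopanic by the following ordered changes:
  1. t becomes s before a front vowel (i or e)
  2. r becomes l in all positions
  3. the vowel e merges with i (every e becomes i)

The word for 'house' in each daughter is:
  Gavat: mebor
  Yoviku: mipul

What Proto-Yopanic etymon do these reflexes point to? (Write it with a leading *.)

Position 5: Gavat has r, Yoviku has l. Gavat preserves r here (none of its changes turn any other segment into r), so the proto-segment is *r.
Position 2: Gavat has e, Yoviku has i. Taking the neighbouring segments as reconstructed: Gavat e can only go back to *e; Yoviku i could go back to *e or *i — the one source consistent with every daughter is *e.
Verify the candidate proto-form against each daughter:
Gavat: start from *mepur.
  rule 1 (intervocalic voicing): mepur → mebur
  rule 2: no change — mebur
  rule 3 (pre-rhotic lowering): mebur → mebor
  ⇒ Gavat mebor
Yoviku: start from *mepur.
  rule 1: no change — mepur
  rule 2 (unconditioned shift): mepur → mepul
  rule 3 (vowel merger): mepul → mipul
  ⇒ Yoviku mipul
*mepur is the unique common source.

*mepur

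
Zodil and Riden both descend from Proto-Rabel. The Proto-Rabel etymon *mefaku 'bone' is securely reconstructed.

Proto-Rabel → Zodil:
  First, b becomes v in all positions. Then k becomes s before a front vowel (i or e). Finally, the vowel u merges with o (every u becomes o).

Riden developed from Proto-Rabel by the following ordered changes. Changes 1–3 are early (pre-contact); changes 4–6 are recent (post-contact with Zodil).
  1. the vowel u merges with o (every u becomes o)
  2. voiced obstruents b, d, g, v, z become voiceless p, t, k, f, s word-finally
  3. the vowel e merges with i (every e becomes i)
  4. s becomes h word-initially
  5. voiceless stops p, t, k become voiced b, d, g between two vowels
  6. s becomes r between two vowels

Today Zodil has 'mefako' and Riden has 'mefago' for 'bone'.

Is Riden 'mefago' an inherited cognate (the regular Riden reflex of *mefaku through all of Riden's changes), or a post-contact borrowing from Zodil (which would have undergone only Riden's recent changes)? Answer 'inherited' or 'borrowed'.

If inherited, *mefaku would pass through all of Riden's changes:
Riden: *mefaku > mefako > mifako > mifago  (by vowel merger, vowel merger, intervocalic voicing)
If borrowed from Zodil 'mefako' after the early changes, it would undergo only the recent ones:
  rule 4 (debuccalisation): no change (mefako)
  rule 5 (intervocalic voicing): mefako → mefago
  rule 6 (rhotacism): no change (mefago)
  ⇒ as a loan: mefago
Riden 'mefago' matches the loan outcome 'mefago', not the inherited 'mifago' — it skipped the early Riden changes, so it was borrowed from Zodil.

borrowed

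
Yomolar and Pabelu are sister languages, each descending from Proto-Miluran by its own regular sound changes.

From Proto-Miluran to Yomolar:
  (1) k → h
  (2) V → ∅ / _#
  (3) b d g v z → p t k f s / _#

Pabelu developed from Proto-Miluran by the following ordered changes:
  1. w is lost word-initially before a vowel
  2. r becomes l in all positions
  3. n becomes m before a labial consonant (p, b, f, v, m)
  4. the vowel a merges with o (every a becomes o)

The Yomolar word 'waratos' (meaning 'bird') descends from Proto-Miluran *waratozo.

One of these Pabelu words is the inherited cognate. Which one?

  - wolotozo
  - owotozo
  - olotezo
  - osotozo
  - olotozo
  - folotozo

olotozo

Pabelu: start from *waratozo.
  rule 1 (glide loss): waratozo → aratozo
  rule 2 (unconditioned shift): aratozo → alatozo
  rule 3: no change — alatozo
  rule 4 (vowel merger): alatozo → olotozo
  ⇒ Pabelu olotozo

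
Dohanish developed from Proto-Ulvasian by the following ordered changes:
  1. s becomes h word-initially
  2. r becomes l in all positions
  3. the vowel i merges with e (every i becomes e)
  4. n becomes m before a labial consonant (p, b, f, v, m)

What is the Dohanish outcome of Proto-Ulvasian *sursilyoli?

Dohanish: *sursilyoli
  sursilyoli → hursilyoli   [debuccalisation]
  hursilyoli → hulsilyoli   [unconditioned shift]
  hulsilyoli → hulselyole   [vowel merger]
  hulselyole (rule 4 does not apply)
  giving Dohanish hulselyole.

hulselyole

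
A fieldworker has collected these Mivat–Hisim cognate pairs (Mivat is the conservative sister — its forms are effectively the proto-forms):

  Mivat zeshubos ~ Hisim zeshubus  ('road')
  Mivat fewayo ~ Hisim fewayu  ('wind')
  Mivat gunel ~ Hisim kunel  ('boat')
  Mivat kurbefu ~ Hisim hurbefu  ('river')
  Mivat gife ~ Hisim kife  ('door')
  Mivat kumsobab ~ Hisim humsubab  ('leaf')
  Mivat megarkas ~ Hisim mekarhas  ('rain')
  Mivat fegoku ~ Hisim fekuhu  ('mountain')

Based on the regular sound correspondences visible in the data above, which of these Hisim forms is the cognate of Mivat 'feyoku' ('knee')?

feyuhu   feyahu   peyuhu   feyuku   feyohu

zeshubos ~ zeshubus, fegoku ~ fekuhu — Mivat o corresponds to Hisim u after a consonant, before a consonant other than r, m, n, p, b, f, v.
fegoku ~ fekuhu — Mivat k corresponds to Hisim h between vowels (before a back vowel).
Applying these to Mivat 'feyoku':
  feyoku → feyuku   (o→u after a consonant, before a consonant other than r, m, n, p, b, f, v)
  feyuku → feyuhu   (k→h between vowels (before a back vowel))
So the Hisim cognate is 'feyuhu'.

feyuhu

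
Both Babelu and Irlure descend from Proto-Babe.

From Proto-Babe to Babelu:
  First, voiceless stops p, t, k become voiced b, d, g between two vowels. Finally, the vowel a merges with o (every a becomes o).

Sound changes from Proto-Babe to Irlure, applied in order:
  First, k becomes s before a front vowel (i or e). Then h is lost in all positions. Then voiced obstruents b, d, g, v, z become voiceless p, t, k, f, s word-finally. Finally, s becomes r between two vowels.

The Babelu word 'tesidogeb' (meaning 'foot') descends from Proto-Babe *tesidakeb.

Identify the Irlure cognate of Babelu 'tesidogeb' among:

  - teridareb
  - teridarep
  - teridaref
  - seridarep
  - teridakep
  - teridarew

Irlure: *tesidakeb > tesidaseb > tesidasep > teridarep  (by palatalisation, final devoicing, rhotacism)
Among the options, 'teridarep' alone shows every Irlure change applied in order.

teridarep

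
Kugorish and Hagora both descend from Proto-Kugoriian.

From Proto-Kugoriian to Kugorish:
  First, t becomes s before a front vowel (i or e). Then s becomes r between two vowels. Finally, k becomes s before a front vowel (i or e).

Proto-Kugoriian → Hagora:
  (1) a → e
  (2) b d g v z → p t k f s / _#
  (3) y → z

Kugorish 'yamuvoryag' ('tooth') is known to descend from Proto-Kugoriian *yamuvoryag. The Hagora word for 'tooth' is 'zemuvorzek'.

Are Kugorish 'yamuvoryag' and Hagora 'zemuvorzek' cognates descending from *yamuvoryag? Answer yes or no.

Derive the expected Hagora reflex of *yamuvoryag:
Hagora: *yamuvoryag
  yamuvoryag → yemuvoryeg   [vowel merger]
  yemuvoryeg → yemuvoryek   [final devoicing]
  yemuvoryek → zemuvorzek   [unconditioned shift]
  giving Hagora zemuvorzek.
Hagora 'zemuvorzek' matches the regular reflex exactly, so the pair is cognate.

yes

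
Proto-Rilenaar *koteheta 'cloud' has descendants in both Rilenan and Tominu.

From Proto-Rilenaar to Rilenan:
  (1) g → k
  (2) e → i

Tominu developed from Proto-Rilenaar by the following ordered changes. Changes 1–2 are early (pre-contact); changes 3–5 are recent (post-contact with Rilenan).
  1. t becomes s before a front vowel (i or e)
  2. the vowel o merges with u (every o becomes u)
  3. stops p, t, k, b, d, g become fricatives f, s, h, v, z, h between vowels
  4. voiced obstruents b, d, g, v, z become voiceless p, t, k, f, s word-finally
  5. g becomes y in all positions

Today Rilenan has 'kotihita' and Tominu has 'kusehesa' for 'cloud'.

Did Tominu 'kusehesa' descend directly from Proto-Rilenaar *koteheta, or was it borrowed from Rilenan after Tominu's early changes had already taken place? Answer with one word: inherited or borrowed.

If inherited, *koteheta would pass through all of Tominu's changes:
Tominu: start from *koteheta.
  rule 1 (palatalisation): koteheta → koseheta
  rule 2 (vowel merger): koseheta → kuseheta
  rule 3 (intervocalic lenition): kuseheta → kusehesa
  rule 4: no change — kusehesa
  rule 5: no change — kusehesa
  ⇒ Tominu kusehesa
If borrowed from Rilenan 'kotihita' after the early changes, it would undergo only the recent ones:
  rule 3 (intervocalic lenition): kotihita → kosihisa
  rule 4 (final devoicing): no change (kosihisa)
  rule 5 (unconditioned shift): no change (kosihisa)
  ⇒ as a loan: kosihisa
Tominu 'kusehesa' matches the inherited outcome exactly, so it is an inherited cognate, not a loan.

inherited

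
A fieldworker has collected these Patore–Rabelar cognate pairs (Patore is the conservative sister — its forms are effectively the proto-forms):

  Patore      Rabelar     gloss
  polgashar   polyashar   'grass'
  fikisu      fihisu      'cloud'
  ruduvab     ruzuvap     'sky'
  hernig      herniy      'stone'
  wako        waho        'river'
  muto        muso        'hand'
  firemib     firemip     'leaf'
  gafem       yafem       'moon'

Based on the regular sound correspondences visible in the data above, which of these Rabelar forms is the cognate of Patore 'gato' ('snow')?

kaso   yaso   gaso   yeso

yaso

gafem ~ yafem — Patore g corresponds to Rabelar y word-initially before a back vowel.
muto ~ muso — Patore t corresponds to Rabelar s between vowels (before a back vowel).
Applying these to Patore 'gato':
  gato → yato   (g→y word-initially before a back vowel)
  yato → yaso   (t→s between vowels (before a back vowel))
So the Rabelar cognate is 'yaso'.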